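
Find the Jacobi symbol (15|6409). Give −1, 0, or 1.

Reciprocity: 15 ≡ 3 and 6409 ≡ 1 (mod 4), so (15/6409) = +(6409/15).
Reduce top mod 15: now compute (4/15).
Pull out 2^2: since 15 ≡ 7 (mod 8), (2/15) = +1, so (2/15)^2 = +1.
Reached (1/15) = 1. Collecting the sign flips along the way, the symbol is +1.

1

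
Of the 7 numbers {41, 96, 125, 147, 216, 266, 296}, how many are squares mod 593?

(41/593) = -1 → non-residue.
(96/593) = -1 → non-residue.
(125/593) = -1 → non-residue.
(147/593) = -1 → non-residue.
(216/593) = -1 → non-residue.
(266/593) = -1 → non-residue.
(296/593) = +1 → QR.
Total quadratic residues among the 7: 1.

1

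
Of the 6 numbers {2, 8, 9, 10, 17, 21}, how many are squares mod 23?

(2/23) = +1 → QR.
(8/23) = +1 → QR.
(9/23) = +1 → QR.
(10/23) = -1 → non-residue.
(17/23) = -1 → non-residue.
(21/23) = -1 → non-residue.
Total quadratic residues among the 6: 3.

3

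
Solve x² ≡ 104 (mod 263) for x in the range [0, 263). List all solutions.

Since 263 ≡ 3 (mod 4), a square root of 104 is 104^((263+1)/4) = 104^66 mod 263.
Repeated squaring: 104^2≡33, 104^4≡37, 104^8≡54, 104^16≡23, 104^32≡3, 104^64≡9 (mod 263).
104^66 = 104^(64+2) ≡ 34 (mod 263).
Check: 34² = 1156 ≡ 104 (mod 263). The two roots are 34 and 229.

34, 229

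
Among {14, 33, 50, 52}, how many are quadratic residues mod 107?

(14/107) = +1 → QR.
(33/107) = +1 → QR.
(50/107) = -1 → non-residue.
(52/107) = +1 → QR.
Total quadratic residues among the 4: 3.

3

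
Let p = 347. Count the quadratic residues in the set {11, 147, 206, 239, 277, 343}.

(11/347) = +1 → QR.
(147/347) = +1 → QR.
(206/347) = +1 → QR.
(239/347) = -1 → non-residue.
(277/347) = +1 → QR.
(343/347) = -1 → non-residue.
Total quadratic residues among the 6: 4.

4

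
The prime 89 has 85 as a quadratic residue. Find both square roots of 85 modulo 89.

89 ≡ 1 (mod 4), so we find a root by search.
Trying successive values, 21² = 441 ≡ 85 (mod 89). The other root is 89 − 21 = 68.

21, 68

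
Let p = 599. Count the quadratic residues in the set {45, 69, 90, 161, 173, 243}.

4

(45/599) = +1 → QR.
(69/599) = -1 → non-residue.
(90/599) = +1 → QR.
(161/599) = +1 → QR.
(173/599) = -1 → non-residue.
(243/599) = +1 → QR.
Total quadratic residues among the 6: 4.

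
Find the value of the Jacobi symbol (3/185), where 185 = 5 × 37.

Reciprocity: 3 ≡ 3 and 185 ≡ 1 (mod 4), so (3/185) = +(185/3).
Reduce top mod 3: now compute (2/3).
Pull out 2: since 3 ≡ 3 (mod 8), (2/3) = -1.
Reached (1/3) = 1. Collecting the sign flips along the way, the symbol is -1.

-1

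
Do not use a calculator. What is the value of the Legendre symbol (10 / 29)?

-1

Euler's criterion: (10/29) ≡ 10^14 (mod 29).
10^2 ≡ 13 (mod 29)
10^4 ≡ 24 (mod 29)
10^8 ≡ 25 (mod 29)
10^14 = 10^(8+4+2) ≡ 28 (mod 29).
Result is 28 ≡ −1, so (10/29) = −1.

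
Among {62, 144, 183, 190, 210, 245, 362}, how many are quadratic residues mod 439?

(62/439) = -1 → non-residue.
(144/439) = +1 → QR.
(183/439) = -1 → non-residue.
(190/439) = +1 → QR.
(210/439) = -1 → non-residue.
(245/439) = +1 → QR.
(362/439) = -1 → non-residue.
Total quadratic residues among the 7: 3.

3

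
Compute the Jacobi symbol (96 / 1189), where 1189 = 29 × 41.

-1

Pull out 2^5: since 1189 ≡ 5 (mod 8), (2/1189) = -1, so (2/1189)^5 = -1.
Reciprocity: 3 ≡ 3 and 1189 ≡ 1 (mod 4), so (3/1189) = +(1189/3).
Reduce top mod 3: now compute (1/3).
Reached (1/3) = 1. Collecting the sign flips along the way, the symbol is -1.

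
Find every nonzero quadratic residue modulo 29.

1 4 5 6 7 9 13 16 20 22 23 24 25 28

Square k = 1,…,14 (k and 29−k give the same square):
1²=1, 2²=4, 3²=9, 4²=16, 5²=25, 6²≡7, 7²≡20, 8²≡6, 9²≡23, 10²≡13, 11²≡5, 12²≡28, 13²≡24, 14²≡22 (mod 29).
So the quadratic residues mod 29 are {1, 4, 5, 6, 7, 9, 13, 16, 20, 22, 23, 24, 25, 28}.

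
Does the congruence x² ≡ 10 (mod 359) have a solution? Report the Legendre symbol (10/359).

Euler's criterion: (10/359) ≡ 10^179 (mod 359).
10^2 ≡ 100 (mod 359)
10^4 ≡ 307 (mod 359)
10^8 ≡ 191 (mod 359)
10^16 ≡ 222 (mod 359)
10^32 ≡ 101 (mod 359)
10^64 ≡ 149 (mod 359)
10^128 ≡ 302 (mod 359)
10^179 = 10^(128+32+16+2+1) ≡ 1 (mod 359).
Result is 1, so (10/359) = 1.

1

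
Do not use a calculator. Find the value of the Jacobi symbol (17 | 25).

1

Reciprocity: 17 ≡ 1 and 25 ≡ 1 (mod 4), so (17/25) = +(25/17).
Reduce top mod 17: now compute (8/17).
Pull out 2^3: since 17 ≡ 1 (mod 8), (2/17) = +1, so (2/17)^3 = +1.
Reached (1/17) = 1. Collecting the sign flips along the way, the symbol is +1.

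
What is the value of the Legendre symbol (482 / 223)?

1

Euler's criterion: (482/223) ≡ 36^111 (mod 223).
36^2 ≡ 181 (mod 223)
36^4 ≡ 203 (mod 223)
36^8 ≡ 177 (mod 223)
36^16 ≡ 109 (mod 223)
36^32 ≡ 62 (mod 223)
36^64 ≡ 53 (mod 223)
36^111 = 36^(64+32+8+4+2+1) ≡ 1 (mod 223).
Result is 1, so (482/223) = 1.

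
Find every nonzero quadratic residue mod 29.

1 4 5 6 7 9 13 16 20 22 23 24 25 28

Square k = 1,…,14 (k and 29−k give the same square):
1²=1, 2²=4, 3²=9, 4²=16, 5²=25, 6²≡7, 7²≡20, 8²≡6, 9²≡23, 10²≡13, 11²≡5, 12²≡28, 13²≡24, 14²≡22 (mod 29).
So the quadratic residues mod 29 are {1, 4, 5, 6, 7, 9, 13, 16, 20, 22, 23, 24, 25, 28}.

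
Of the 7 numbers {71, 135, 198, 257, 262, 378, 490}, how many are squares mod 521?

4

(71/521) = +1 → QR.
(135/521) = -1 → non-residue.
(198/521) = +1 → QR.
(257/521) = -1 → non-residue.
(262/521) = -1 → non-residue.
(378/521) = +1 → QR.
(490/521) = +1 → QR.
Total quadratic residues among the 7: 4.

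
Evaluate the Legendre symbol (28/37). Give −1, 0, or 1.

1

Pull out 2^2: since 37 ≡ 5 (mod 8), (2/37) = -1, so (2/37)^2 = +1.
Reciprocity: 7 ≡ 3 and 37 ≡ 1 (mod 4), so (7/37) = +(37/7).
Reduce top mod 7: now compute (2/7).
Pull out 2: since 7 ≡ 7 (mod 8), (2/7) = +1.
Reached (1/7) = 1. Collecting the sign flips along the way, the symbol is +1.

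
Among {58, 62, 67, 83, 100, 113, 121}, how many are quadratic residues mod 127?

4

(58/127) = -1 → non-residue.
(62/127) = +1 → QR.
(67/127) = -1 → non-residue.
(83/127) = -1 → non-residue.
(100/127) = +1 → QR.
(113/127) = +1 → QR.
(121/127) = +1 → QR.
Total quadratic residues among the 7: 4.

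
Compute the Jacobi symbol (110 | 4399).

1

Pull out 2: since 4399 ≡ 7 (mod 8), (2/4399) = +1.
Reciprocity: 55 ≡ 3 and 4399 ≡ 3 (mod 4), so (55/4399) = −(4399/55).
Reduce top mod 55: now compute (54/55).
Pull out 2: since 55 ≡ 7 (mod 8), (2/55) = +1.
Reciprocity: 27 ≡ 3 and 55 ≡ 3 (mod 4), so (27/55) = −(55/27).
Reduce top mod 27: now compute (1/27).
Reached (1/27) = 1. Collecting the sign flips along the way, the symbol is +1.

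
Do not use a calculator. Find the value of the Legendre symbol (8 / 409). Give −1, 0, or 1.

Euler's criterion: (8/409) ≡ 8^204 (mod 409).
8^2 ≡ 64 (mod 409)
8^4 ≡ 6 (mod 409)
8^8 ≡ 36 (mod 409)
8^16 ≡ 69 (mod 409)
8^32 ≡ 262 (mod 409)
8^64 ≡ 341 (mod 409)
8^128 ≡ 125 (mod 409)
8^204 = 8^(128+64+8+4) ≡ 1 (mod 409).
Result is 1, so (8/409) = 1.

1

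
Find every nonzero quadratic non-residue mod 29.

2,3,8,10,11,12,14,15,17,18,19,21,26,27

Square k = 1,…,14 (k and 29−k give the same square):
1²=1, 2²=4, 3²=9, 4²=16, 5²=25, 6²≡7, 7²≡20, 8²≡6, 9²≡23, 10²≡13, 11²≡5, 12²≡28, 13²≡24, 14²≡22 (mod 29).
The residues are {1, 4, 5, 6, 7, 9, 13, 16, 20, 22, 23, 24, 25, 28}; the non-residues are the remaining 14 nonzero classes.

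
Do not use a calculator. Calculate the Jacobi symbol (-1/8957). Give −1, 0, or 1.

1

First reduce: -1 ≡ 8956 (mod 8957).
Pull out 2^2: since 8957 ≡ 5 (mod 8), (2/8957) = -1, so (2/8957)^2 = +1.
Reciprocity: 2239 ≡ 3 and 8957 ≡ 1 (mod 4), so (2239/8957) = +(8957/2239).
Reduce top mod 2239: now compute (1/2239).
Reached (1/2239) = 1. Collecting the sign flips along the way, the symbol is +1.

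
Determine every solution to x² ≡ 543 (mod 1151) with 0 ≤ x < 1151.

538, 613

Since 1151 ≡ 3 (mod 4), a square root of 543 is 543^((1151+1)/4) = 543^288 mod 1151.
Repeated squaring: 543^2≡193, 543^4≡417, 543^8≡88, 543^16≡838, 543^32≡134, 543^64≡691, 543^128≡967, 543^256≡477 (mod 1151).
543^288 = 543^(256+32) ≡ 613 (mod 1151).
Check: 613² = 375769 ≡ 543 (mod 1151). The two roots are 538 and 613.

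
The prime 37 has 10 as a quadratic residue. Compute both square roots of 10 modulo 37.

11, 26

37 ≡ 1 (mod 4), so we find a root by search.
Trying successive values, 11² = 121 ≡ 10 (mod 37). The other root is 37 − 11 = 26.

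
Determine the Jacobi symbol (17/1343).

0

Reciprocity: 17 ≡ 1 and 1343 ≡ 3 (mod 4), so (17/1343) = +(1343/17).
Reduce top mod 17: now compute (0/17).
Top reduces to 0: gcd > 1, so the symbol is 0.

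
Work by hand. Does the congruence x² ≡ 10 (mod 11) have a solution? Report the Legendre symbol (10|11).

Pull out 2: since 11 ≡ 3 (mod 8), (2/11) = -1.
Reciprocity: 5 ≡ 1 and 11 ≡ 3 (mod 4), so (5/11) = +(11/5).
Reduce top mod 5: now compute (1/5).
Reached (1/5) = 1. Collecting the sign flips along the way, the symbol is -1.

-1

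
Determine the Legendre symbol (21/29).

Reciprocity: 21 ≡ 1 and 29 ≡ 1 (mod 4), so (21/29) = +(29/21).
Reduce top mod 21: now compute (8/21).
Pull out 2^3: since 21 ≡ 5 (mod 8), (2/21) = -1, so (2/21)^3 = -1.
Reached (1/21) = 1. Collecting the sign flips along the way, the symbol is -1.

-1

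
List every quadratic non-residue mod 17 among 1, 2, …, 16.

Square k = 1,…,8 (k and 17−k give the same square):
1²=1, 2²=4, 3²=9, 4²=16, 5²≡8, 6²≡2, 7²≡15, 8²≡13 (mod 17).
The residues are {1, 2, 4, 8, 9, 13, 15, 16}; the non-residues are the remaining 8 nonzero classes.

3,5,6,7,10,11,12,14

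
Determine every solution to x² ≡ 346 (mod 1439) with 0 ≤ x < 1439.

Since 1439 ≡ 3 (mod 4), a square root of 346 is 346^((1439+1)/4) = 346^360 mod 1439.
Repeated squaring: 346^2≡279, 346^4≡135, 346^8≡957, 346^16≡645, 346^32≡154, 346^64≡692, 346^128≡1116, 346^256≡721 (mod 1439).
346^360 = 346^(256+64+32+8) ≡ 1152 (mod 1439).
Check: 1152² = 1327104 ≡ 346 (mod 1439). The two roots are 287 and 1152.

287, 1152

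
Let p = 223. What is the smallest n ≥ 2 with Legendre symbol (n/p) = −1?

(2/223) = +1, so 2 is a residue.
(3/223) = −1, so 3 is the smallest positive non-residue mod 223.

3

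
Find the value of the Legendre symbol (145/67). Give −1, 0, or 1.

First reduce: 145 ≡ 11 (mod 67).
Reciprocity: 11 ≡ 3 and 67 ≡ 3 (mod 4), so (11/67) = −(67/11).
Reduce top mod 11: now compute (1/11).
Reached (1/11) = 1. Collecting the sign flips along the way, the symbol is -1.

-1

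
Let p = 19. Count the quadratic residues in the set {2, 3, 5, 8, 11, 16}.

(2/19) = -1 → non-residue.
(3/19) = -1 → non-residue.
(5/19) = +1 → QR.
(8/19) = -1 → non-residue.
(11/19) = +1 → QR.
(16/19) = +1 → QR.
Total quadratic residues among the 6: 3.

3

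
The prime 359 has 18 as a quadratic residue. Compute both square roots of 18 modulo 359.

Since 359 ≡ 3 (mod 4), a square root of 18 is 18^((359+1)/4) = 18^90 mod 359.
Repeated squaring: 18^2≡324, 18^4≡148, 18^8≡5, 18^16≡25, 18^32≡266, 18^64≡33 (mod 359).
18^90 = 18^(64+16+8+2) ≡ 302 (mod 359).
Check: 302² = 91204 ≡ 18 (mod 359). The two roots are 57 and 302.

57, 302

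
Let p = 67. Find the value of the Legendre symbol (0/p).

Top reduces to 0: gcd > 1, so the symbol is 0.

0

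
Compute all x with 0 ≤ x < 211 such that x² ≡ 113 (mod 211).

18, 193

Since 211 ≡ 3 (mod 4), a square root of 113 is 113^((211+1)/4) = 113^53 mod 211.
Repeated squaring: 113^2≡109, 113^4≡65, 113^8≡5, 113^16≡25, 113^32≡203 (mod 211).
113^53 = 113^(32+16+4+1) ≡ 193 (mod 211).
Check: 193² = 37249 ≡ 113 (mod 211). The two roots are 18 and 193.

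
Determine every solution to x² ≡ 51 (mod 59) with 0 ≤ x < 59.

13, 46

Since 59 ≡ 3 (mod 4), a square root of 51 is 51^((59+1)/4) = 51^15 mod 59.
Repeated squaring: 51^2≡5, 51^4≡25, 51^8≡35 (mod 59).
51^15 = 51^(8+4+2+1) ≡ 46 (mod 59).
Check: 46² = 2116 ≡ 51 (mod 59). The two roots are 13 and 46.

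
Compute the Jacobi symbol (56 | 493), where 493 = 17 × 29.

1

Pull out 2^3: since 493 ≡ 5 (mod 8), (2/493) = -1, so (2/493)^3 = -1.
Reciprocity: 7 ≡ 3 and 493 ≡ 1 (mod 4), so (7/493) = +(493/7).
Reduce top mod 7: now compute (3/7).
Reciprocity: 3 ≡ 3 and 7 ≡ 3 (mod 4), so (3/7) = −(7/3).
Reduce top mod 3: now compute (1/3).
Reached (1/3) = 1. Collecting the sign flips along the way, the symbol is +1.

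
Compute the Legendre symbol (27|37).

1

Reciprocity: 27 ≡ 3 and 37 ≡ 1 (mod 4), so (27/37) = +(37/27).
Reduce top mod 27: now compute (10/27).
Pull out 2: since 27 ≡ 3 (mod 8), (2/27) = -1.
Reciprocity: 5 ≡ 1 and 27 ≡ 3 (mod 4), so (5/27) = +(27/5).
Reduce top mod 5: now compute (2/5).
Pull out 2: since 5 ≡ 5 (mod 8), (2/5) = -1.
Reached (1/5) = 1. Collecting the sign flips along the way, the symbol is +1.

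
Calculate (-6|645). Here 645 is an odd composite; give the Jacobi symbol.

0

First reduce: -6 ≡ 639 (mod 645).
Reciprocity: 639 ≡ 3 and 645 ≡ 1 (mod 4), so (639/645) = +(645/639).
Reduce top mod 639: now compute (6/639).
Pull out 2: since 639 ≡ 7 (mod 8), (2/639) = +1.
Reciprocity: 3 ≡ 3 and 639 ≡ 3 (mod 4), so (3/639) = −(639/3).
Reduce top mod 3: now compute (0/3).
Top reduces to 0: gcd > 1, so the symbol is 0.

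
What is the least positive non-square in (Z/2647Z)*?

3

(2/2647) = +1, so 2 is a residue.
(3/2647) = −1, so 3 is the smallest positive non-residue mod 2647.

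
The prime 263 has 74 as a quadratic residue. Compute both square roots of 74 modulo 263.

Since 263 ≡ 3 (mod 4), a square root of 74 is 74^((263+1)/4) = 74^66 mod 263.
Repeated squaring: 74^2≡216, 74^4≡105, 74^8≡242, 74^16≡178, 74^32≡124, 74^64≡122 (mod 263).
74^66 = 74^(64+2) ≡ 52 (mod 263).
Check: 52² = 2704 ≡ 74 (mod 263). The two roots are 52 and 211.

52, 211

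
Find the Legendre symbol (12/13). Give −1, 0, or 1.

Pull out 2^2: since 13 ≡ 5 (mod 8), (2/13) = -1, so (2/13)^2 = +1.
Reciprocity: 3 ≡ 3 and 13 ≡ 1 (mod 4), so (3/13) = +(13/3).
Reduce top mod 3: now compute (1/3).
Reached (1/3) = 1. Collecting the sign flips along the way, the symbol is +1.

1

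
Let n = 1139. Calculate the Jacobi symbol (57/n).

Reciprocity: 57 ≡ 1 and 1139 ≡ 3 (mod 4), so (57/1139) = +(1139/57).
Reduce top mod 57: now compute (56/57).
Pull out 2^3: since 57 ≡ 1 (mod 8), (2/57) = +1, so (2/57)^3 = +1.
Reciprocity: 7 ≡ 3 and 57 ≡ 1 (mod 4), so (7/57) = +(57/7).
Reduce top mod 7: now compute (1/7).
Reached (1/7) = 1. Collecting the sign flips along the way, the symbol is +1.

1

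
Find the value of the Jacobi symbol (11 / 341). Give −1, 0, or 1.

0

Reciprocity: 11 ≡ 3 and 341 ≡ 1 (mod 4), so (11/341) = +(341/11).
Reduce top mod 11: now compute (0/11).
Top reduces to 0: gcd > 1, so the symbol is 0.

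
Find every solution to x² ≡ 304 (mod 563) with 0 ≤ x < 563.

Since 563 ≡ 3 (mod 4), a square root of 304 is 304^((563+1)/4) = 304^141 mod 563.
Repeated squaring: 304^2≡84, 304^4≡300, 304^8≡483, 304^16≡207, 304^32≡61, 304^64≡343, 304^128≡545 (mod 563).
304^141 = 304^(128+8+4+1) ≡ 368 (mod 563).
Check: 368² = 135424 ≡ 304 (mod 563). The two roots are 195 and 368.

195, 368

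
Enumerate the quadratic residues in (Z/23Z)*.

1,2,3,4,6,8,9,12,13,16,18

Square k = 1,…,11 (k and 23−k give the same square):
1²=1, 2²=4, 3²=9, 4²=16, 5²≡2, 6²≡13, 7²≡3, 8²≡18, 9²≡12, 10²≡8, 11²≡6 (mod 23).
So the quadratic residues mod 23 are {1, 2, 3, 4, 6, 8, 9, 12, 13, 16, 18}.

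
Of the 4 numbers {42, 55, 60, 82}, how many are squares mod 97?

(42/97) = -1 → non-residue.
(55/97) = -1 → non-residue.
(60/97) = -1 → non-residue.
(82/97) = -1 → non-residue.
Total quadratic residues among the 4: 0.

0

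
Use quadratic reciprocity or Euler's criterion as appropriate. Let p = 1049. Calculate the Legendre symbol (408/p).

1

Euler's criterion: (408/1049) ≡ 408^524 (mod 1049).
408^2 ≡ 722 (mod 1049)
408^4 ≡ 980 (mod 1049)
408^8 ≡ 565 (mod 1049)
408^16 ≡ 329 (mod 1049)
408^32 ≡ 194 (mod 1049)
408^64 ≡ 921 (mod 1049)
408^128 ≡ 649 (mod 1049)
408^256 ≡ 552 (mod 1049)
408^512 ≡ 494 (mod 1049)
408^524 = 408^(512+8+4) ≡ 1 (mod 1049).
Result is 1, so (408/1049) = 1.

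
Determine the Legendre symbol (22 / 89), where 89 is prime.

1

Euler's criterion: (22/89) ≡ 22^44 (mod 89).
22^2 ≡ 39 (mod 89)
22^4 ≡ 8 (mod 89)
22^8 ≡ 64 (mod 89)
22^16 ≡ 2 (mod 89)
22^32 ≡ 4 (mod 89)
22^44 = 22^(32+8+4) ≡ 1 (mod 89).
Result is 1, so (22/89) = 1.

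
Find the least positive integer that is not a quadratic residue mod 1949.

2

(2/1949) = −1, so 2 is the smallest positive non-residue mod 1949.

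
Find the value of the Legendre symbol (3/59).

1

Euler's criterion: (3/59) ≡ 3^29 (mod 59).
3^2 ≡ 9 (mod 59)
3^4 ≡ 22 (mod 59)
3^8 ≡ 12 (mod 59)
3^16 ≡ 26 (mod 59)
3^29 = 3^(16+8+4+1) ≡ 1 (mod 59).
Result is 1, so (3/59) = 1.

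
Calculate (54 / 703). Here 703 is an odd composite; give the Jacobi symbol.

Pull out 2: since 703 ≡ 7 (mod 8), (2/703) = +1.
Reciprocity: 27 ≡ 3 and 703 ≡ 3 (mod 4), so (27/703) = −(703/27).
Reduce top mod 27: now compute (1/27).
Reached (1/27) = 1. Collecting the sign flips along the way, the symbol is -1.

-1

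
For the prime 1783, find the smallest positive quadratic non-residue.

(2/1783) = +1, so 2 is a residue.
(3/1783) = −1, so 3 is the smallest positive non-residue mod 1783.

3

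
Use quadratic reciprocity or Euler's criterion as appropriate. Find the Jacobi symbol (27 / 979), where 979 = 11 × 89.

Reciprocity: 27 ≡ 3 and 979 ≡ 3 (mod 4), so (27/979) = −(979/27).
Reduce top mod 27: now compute (7/27).
Reciprocity: 7 ≡ 3 and 27 ≡ 3 (mod 4), so (7/27) = −(27/7).
Reduce top mod 7: now compute (6/7).
Pull out 2: since 7 ≡ 7 (mod 8), (2/7) = +1.
Reciprocity: 3 ≡ 3 and 7 ≡ 3 (mod 4), so (3/7) = −(7/3).
Reduce top mod 3: now compute (1/3).
Reached (1/3) = 1. Collecting the sign flips along the way, the symbol is -1.

-1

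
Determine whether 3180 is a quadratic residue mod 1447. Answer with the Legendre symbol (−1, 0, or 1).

1

First reduce: 3180 ≡ 286 (mod 1447).
Pull out 2: since 1447 ≡ 7 (mod 8), (2/1447) = +1.
Reciprocity: 143 ≡ 3 and 1447 ≡ 3 (mod 4), so (143/1447) = −(1447/143).
Reduce top mod 143: now compute (17/143).
Reciprocity: 17 ≡ 1 and 143 ≡ 3 (mod 4), so (17/143) = +(143/17).
Reduce top mod 17: now compute (7/17).
Reciprocity: 7 ≡ 3 and 17 ≡ 1 (mod 4), so (7/17) = +(17/7).
Reduce top mod 7: now compute (3/7).
Reciprocity: 3 ≡ 3 and 7 ≡ 3 (mod 4), so (3/7) = −(7/3).
Reduce top mod 3: now compute (1/3).
Reached (1/3) = 1. Collecting the sign flips along the way, the symbol is +1.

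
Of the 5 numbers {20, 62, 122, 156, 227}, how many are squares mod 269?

2

(20/269) = +1 → QR.
(62/269) = +1 → QR.
(122/269) = -1 → non-residue.
(156/269) = -1 → non-residue.
(227/269) = -1 → non-residue.
Total quadratic residues among the 5: 2.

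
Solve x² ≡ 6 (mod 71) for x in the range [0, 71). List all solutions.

Since 71 ≡ 3 (mod 4), a square root of 6 is 6^((71+1)/4) = 6^18 mod 71.
Repeated squaring: 6^2≡36, 6^4≡18, 6^8≡40, 6^16≡38 (mod 71).
6^18 = 6^(16+2) ≡ 19 (mod 71).
Check: 19² = 361 ≡ 6 (mod 71). The two roots are 19 and 52.

19, 52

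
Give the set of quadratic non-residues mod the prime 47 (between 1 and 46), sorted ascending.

Square k = 1,…,23 (k and 47−k give the same square):
1²=1, 2²=4, 3²=9, 4²=16, 5²=25, 6²=36, 7²≡2, 8²≡17, 9²≡34, 10²≡6, 11²≡27, 12²≡3, 13²≡28, 14²≡8, 15²≡37, 16²≡21, 17²≡7, 18²≡42, 19²≡32, 20²≡24, 21²≡18, 22²≡14, 23²≡12 (mod 47).
The residues are {1, 2, 3, 4, 6, 7, 8, 9, 12, 14, 16, 17, 18, 21, 24, 25, 27, 28, 32, 34, 36, 37, 42}; the non-residues are the remaining 23 nonzero classes.

5, 10, 11, 13, 15, 19, 20, 22, 23, 26, 29, 30, 31, 33, 35, 38, 39, 40, 41, 43, 44, 45, 46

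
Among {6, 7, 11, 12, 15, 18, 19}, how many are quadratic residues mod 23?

(6/23) = +1 → QR.
(7/23) = -1 → non-residue.
(11/23) = -1 → non-residue.
(12/23) = +1 → QR.
(15/23) = -1 → non-residue.
(18/23) = +1 → QR.
(19/23) = -1 → non-residue.
Total quadratic residues among the 7: 3.

3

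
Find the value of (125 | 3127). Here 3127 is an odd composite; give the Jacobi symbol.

Reciprocity: 125 ≡ 1 and 3127 ≡ 3 (mod 4), so (125/3127) = +(3127/125).
Reduce top mod 125: now compute (2/125).
Pull out 2: since 125 ≡ 5 (mod 8), (2/125) = -1.
Reached (1/125) = 1. Collecting the sign flips along the way, the symbol is -1.

-1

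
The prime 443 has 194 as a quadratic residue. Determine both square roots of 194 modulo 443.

Since 443 ≡ 3 (mod 4), a square root of 194 is 194^((443+1)/4) = 194^111 mod 443.
Repeated squaring: 194^2≡424, 194^4≡361, 194^8≡79, 194^16≡39, 194^32≡192, 194^64≡95 (mod 443).
194^111 = 194^(64+32+8+4+2+1) ≡ 68 (mod 443).
Check: 68² = 4624 ≡ 194 (mod 443). The two roots are 68 and 375.

68, 375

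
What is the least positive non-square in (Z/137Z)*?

(2/137) = +1, so 2 is a residue.
(3/137) = −1, so 3 is the smallest positive non-residue mod 137.

3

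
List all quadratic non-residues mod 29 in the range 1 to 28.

2 3 8 10 11 12 14 15 17 18 19 21 26 27

Square k = 1,…,14 (k and 29−k give the same square):
1²=1, 2²=4, 3²=9, 4²=16, 5²=25, 6²≡7, 7²≡20, 8²≡6, 9²≡23, 10²≡13, 11²≡5, 12²≡28, 13²≡24, 14²≡22 (mod 29).
The residues are {1, 4, 5, 6, 7, 9, 13, 16, 20, 22, 23, 24, 25, 28}; the non-residues are the remaining 14 nonzero classes.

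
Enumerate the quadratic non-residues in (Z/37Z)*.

2,5,6,8,13,14,15,17,18,19,20,22,23,24,29,31,32,35

Square k = 1,…,18 (k and 37−k give the same square):
1²=1, 2²=4, 3²=9, 4²=16, 5²=25, 6²=36, 7²≡12, 8²≡27, 9²≡7, 10²≡26, 11²≡10, 12²≡33, 13²≡21, 14²≡11, 15²≡3, 16²≡34, 17²≡30, 18²≡28 (mod 37).
The residues are {1, 3, 4, 7, 9, 10, 11, 12, 16, 21, 25, 26, 27, 28, 30, 33, 34, 36}; the non-residues are the remaining 18 nonzero classes.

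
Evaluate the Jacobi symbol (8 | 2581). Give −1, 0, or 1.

Pull out 2^3: since 2581 ≡ 5 (mod 8), (2/2581) = -1, so (2/2581)^3 = -1.
Reached (1/2581) = 1. Collecting the sign flips along the way, the symbol is -1.

-1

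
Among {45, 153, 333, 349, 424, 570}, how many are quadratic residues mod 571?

(45/571) = +1 → QR.
(153/571) = -1 → non-residue.
(333/571) = +1 → QR.
(349/571) = -1 → non-residue.
(424/571) = +1 → QR.
(570/571) = -1 → non-residue.
Total quadratic residues among the 6: 3.

3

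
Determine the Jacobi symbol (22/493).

-1

Pull out 2: since 493 ≡ 5 (mod 8), (2/493) = -1.
Reciprocity: 11 ≡ 3 and 493 ≡ 1 (mod 4), so (11/493) = +(493/11).
Reduce top mod 11: now compute (9/11).
Reciprocity: 9 ≡ 1 and 11 ≡ 3 (mod 4), so (9/11) = +(11/9).
Reduce top mod 9: now compute (2/9).
Pull out 2: since 9 ≡ 1 (mod 8), (2/9) = +1.
Reached (1/9) = 1. Collecting the sign flips along the way, the symbol is -1.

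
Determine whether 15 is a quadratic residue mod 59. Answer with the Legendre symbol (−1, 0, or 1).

1

Reciprocity: 15 ≡ 3 and 59 ≡ 3 (mod 4), so (15/59) = −(59/15).
Reduce top mod 15: now compute (14/15).
Pull out 2: since 15 ≡ 7 (mod 8), (2/15) = +1.
Reciprocity: 7 ≡ 3 and 15 ≡ 3 (mod 4), so (7/15) = −(15/7).
Reduce top mod 7: now compute (1/7).
Reached (1/7) = 1. Collecting the sign flips along the way, the symbol is +1.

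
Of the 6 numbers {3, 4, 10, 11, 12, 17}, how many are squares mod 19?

(3/19) = -1 → non-residue.
(4/19) = +1 → QR.
(10/19) = -1 → non-residue.
(11/19) = +1 → QR.
(12/19) = -1 → non-residue.
(17/19) = +1 → QR.
Total quadratic residues among the 6: 3.

3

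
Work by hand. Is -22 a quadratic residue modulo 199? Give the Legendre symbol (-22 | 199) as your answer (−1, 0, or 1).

1

First reduce: -22 ≡ 177 (mod 199).
Reciprocity: 177 ≡ 1 and 199 ≡ 3 (mod 4), so (177/199) = +(199/177).
Reduce top mod 177: now compute (22/177).
Pull out 2: since 177 ≡ 1 (mod 8), (2/177) = +1.
Reciprocity: 11 ≡ 3 and 177 ≡ 1 (mod 4), so (11/177) = +(177/11).
Reduce top mod 11: now compute (1/11).
Reached (1/11) = 1. Collecting the sign flips along the way, the symbol is +1.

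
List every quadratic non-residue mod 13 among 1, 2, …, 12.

2 5 6 7 8 11

Square k = 1,…,6 (k and 13−k give the same square):
1²=1, 2²=4, 3²=9, 4²≡3, 5²≡12, 6²≡10 (mod 13).
The residues are {1, 3, 4, 9, 10, 12}; the non-residues are the remaining 6 nonzero classes.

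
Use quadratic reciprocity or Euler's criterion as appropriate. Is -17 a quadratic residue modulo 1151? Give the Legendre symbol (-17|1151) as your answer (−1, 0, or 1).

1

First reduce: -17 ≡ 1134 (mod 1151).
Pull out 2: since 1151 ≡ 7 (mod 8), (2/1151) = +1.
Reciprocity: 567 ≡ 3 and 1151 ≡ 3 (mod 4), so (567/1151) = −(1151/567).
Reduce top mod 567: now compute (17/567).
Reciprocity: 17 ≡ 1 and 567 ≡ 3 (mod 4), so (17/567) = +(567/17).
Reduce top mod 17: now compute (6/17).
Pull out 2: since 17 ≡ 1 (mod 8), (2/17) = +1.
Reciprocity: 3 ≡ 3 and 17 ≡ 1 (mod 4), so (3/17) = +(17/3).
Reduce top mod 3: now compute (2/3).
Pull out 2: since 3 ≡ 3 (mod 8), (2/3) = -1.
Reached (1/3) = 1. Collecting the sign flips along the way, the symbol is +1.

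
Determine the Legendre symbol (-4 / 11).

First reduce: -4 ≡ 7 (mod 11).
Reciprocity: 7 ≡ 3 and 11 ≡ 3 (mod 4), so (7/11) = −(11/7).
Reduce top mod 7: now compute (4/7).
Pull out 2^2: since 7 ≡ 7 (mod 8), (2/7) = +1, so (2/7)^2 = +1.
Reached (1/7) = 1. Collecting the sign flips along the way, the symbol is -1.

-1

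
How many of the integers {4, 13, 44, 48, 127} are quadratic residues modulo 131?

(4/131) = +1 → QR.
(13/131) = +1 → QR.
(44/131) = +1 → QR.
(48/131) = +1 → QR.
(127/131) = -1 → non-residue.
Total quadratic residues among the 5: 4.

4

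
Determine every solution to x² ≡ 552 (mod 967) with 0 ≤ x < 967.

Since 967 ≡ 3 (mod 4), a square root of 552 is 552^((967+1)/4) = 552^242 mod 967.
Repeated squaring: 552^2≡99, 552^4≡131, 552^8≡722, 552^16≡71, 552^32≡206, 552^64≡855, 552^128≡940 (mod 967).
552^242 = 552^(128+64+32+16+2) ≡ 676 (mod 967).
Check: 676² = 456976 ≡ 552 (mod 967). The two roots are 291 and 676.

291, 676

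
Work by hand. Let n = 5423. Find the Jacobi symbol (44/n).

Pull out 2^2: since 5423 ≡ 7 (mod 8), (2/5423) = +1, so (2/5423)^2 = +1.
Reciprocity: 11 ≡ 3 and 5423 ≡ 3 (mod 4), so (11/5423) = −(5423/11).
Reduce top mod 11: now compute (0/11).
Top reduces to 0: gcd > 1, so the symbol is 0.

0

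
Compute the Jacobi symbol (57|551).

0

Reciprocity: 57 ≡ 1 and 551 ≡ 3 (mod 4), so (57/551) = +(551/57).
Reduce top mod 57: now compute (38/57).
Pull out 2: since 57 ≡ 1 (mod 8), (2/57) = +1.
Reciprocity: 19 ≡ 3 and 57 ≡ 1 (mod 4), so (19/57) = +(57/19).
Reduce top mod 19: now compute (0/19).
Top reduces to 0: gcd > 1, so the symbol is 0.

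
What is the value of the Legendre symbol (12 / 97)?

Euler's criterion: (12/97) ≡ 12^48 (mod 97).
12^2 ≡ 47 (mod 97)
12^4 ≡ 75 (mod 97)
12^8 ≡ 96 (mod 97)
12^16 ≡ 1 (mod 97)
12^32 ≡ 1 (mod 97)
12^48 = 12^(32+16) ≡ 1 (mod 97).
Result is 1, so (12/97) = 1.

1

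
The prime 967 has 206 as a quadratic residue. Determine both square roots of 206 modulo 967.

71, 896

Since 967 ≡ 3 (mod 4), a square root of 206 is 206^((967+1)/4) = 206^242 mod 967.
Repeated squaring: 206^2≡855, 206^4≡940, 206^8≡729, 206^16≡558, 206^32≡957, 206^64≡100, 206^128≡330 (mod 967).
206^242 = 206^(128+64+32+16+2) ≡ 71 (mod 967).
Check: 71² = 5041 ≡ 206 (mod 967). The two roots are 71 and 896.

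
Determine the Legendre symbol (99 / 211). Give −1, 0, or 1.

1

Euler's criterion: (99/211) ≡ 99^105 (mod 211).
99^2 ≡ 95 (mod 211)
99^4 ≡ 163 (mod 211)
99^8 ≡ 194 (mod 211)
99^16 ≡ 78 (mod 211)
99^32 ≡ 176 (mod 211)
99^64 ≡ 170 (mod 211)
99^105 = 99^(64+32+8+1) ≡ 1 (mod 211).
Result is 1, so (99/211) = 1.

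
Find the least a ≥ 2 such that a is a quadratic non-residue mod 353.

(2/353) = +1, so 2 is a residue.
(3/353) = −1, so 3 is the smallest positive non-residue mod 353.

3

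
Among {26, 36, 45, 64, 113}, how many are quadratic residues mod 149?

(26/149) = +1 → QR.
(36/149) = +1 → QR.
(45/149) = +1 → QR.
(64/149) = +1 → QR.
(113/149) = +1 → QR.
Total quadratic residues among the 5: 5.

5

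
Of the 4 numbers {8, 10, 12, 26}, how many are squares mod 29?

(8/29) = -1 → non-residue.
(10/29) = -1 → non-residue.
(12/29) = -1 → non-residue.
(26/29) = -1 → non-residue.
Total quadratic residues among the 4: 0.

0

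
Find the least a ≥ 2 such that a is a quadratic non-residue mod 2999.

17

(2/2999) = +1, so 2 is a residue.
(3/2999) = +1, so 3 is a residue.
(4/2999) = +1, so 4 is a residue.
(5/2999) = +1, so 5 is a residue.
(6/2999) = +1, so 6 is a residue.
(7/2999) = +1, so 7 is a residue.
(8/2999) = +1, so 8 is a residue.
(9/2999) = +1, so 9 is a residue.
(10/2999) = +1, so 10 is a residue.
(11/2999) = +1, so 11 is a residue.
(12/2999) = +1, so 12 is a residue.
(13/2999) = +1, so 13 is a residue.
(14/2999) = +1, so 14 is a residue.
(15/2999) = +1, so 15 is a residue.
(16/2999) = +1, so 16 is a residue.
(17/2999) = −1, so 17 is the smallest positive non-residue mod 2999.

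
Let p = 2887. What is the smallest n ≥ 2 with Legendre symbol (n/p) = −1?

3

(2/2887) = +1, so 2 is a residue.
(3/2887) = −1, so 3 is the smallest positive non-residue mod 2887.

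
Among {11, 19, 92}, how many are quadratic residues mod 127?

2

(11/127) = +1 → QR.
(19/127) = +1 → QR.
(92/127) = -1 → non-residue.
Total quadratic residues among the 3: 2.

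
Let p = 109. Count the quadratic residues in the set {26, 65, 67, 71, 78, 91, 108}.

4

(26/109) = +1 → QR.
(65/109) = -1 → non-residue.
(67/109) = -1 → non-residue.
(71/109) = +1 → QR.
(78/109) = +1 → QR.
(91/109) = -1 → non-residue.
(108/109) = +1 → QR.
Total quadratic residues among the 7: 4.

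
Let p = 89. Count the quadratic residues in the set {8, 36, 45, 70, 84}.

(8/89) = +1 → QR.
(36/89) = +1 → QR.
(45/89) = +1 → QR.
(70/89) = -1 → non-residue.
(84/89) = +1 → QR.
Total quadratic residues among the 5: 4.

4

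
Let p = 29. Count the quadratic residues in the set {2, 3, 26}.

0

(2/29) = -1 → non-residue.
(3/29) = -1 → non-residue.
(26/29) = -1 → non-residue.
Total quadratic residues among the 3: 0.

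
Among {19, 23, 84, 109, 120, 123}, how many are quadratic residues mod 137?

(19/137) = +1 → QR.
(23/137) = -1 → non-residue.
(84/137) = -1 → non-residue.
(109/137) = +1 → QR.
(120/137) = +1 → QR.
(123/137) = +1 → QR.
Total quadratic residues among the 6: 4.

4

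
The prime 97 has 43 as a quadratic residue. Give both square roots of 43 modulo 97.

25, 72

97 ≡ 1 (mod 4), so we find a root by search.
Trying successive values, 25² = 625 ≡ 43 (mod 97). The other root is 97 − 25 = 72.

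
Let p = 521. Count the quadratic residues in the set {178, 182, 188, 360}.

(178/521) = -1 → non-residue.
(182/521) = -1 → non-residue.
(188/521) = +1 → QR.
(360/521) = +1 → QR.
Total quadratic residues among the 4: 2.

2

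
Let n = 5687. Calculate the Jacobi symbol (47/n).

0

Reciprocity: 47 ≡ 3 and 5687 ≡ 3 (mod 4), so (47/5687) = −(5687/47).
Reduce top mod 47: now compute (0/47).
Top reduces to 0: gcd > 1, so the symbol is 0.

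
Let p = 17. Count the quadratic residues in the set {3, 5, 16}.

1

(3/17) = -1 → non-residue.
(5/17) = -1 → non-residue.
(16/17) = +1 → QR.
Total quadratic residues among the 3: 1.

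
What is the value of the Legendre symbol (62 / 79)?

1

Pull out 2: since 79 ≡ 7 (mod 8), (2/79) = +1.
Reciprocity: 31 ≡ 3 and 79 ≡ 3 (mod 4), so (31/79) = −(79/31).
Reduce top mod 31: now compute (17/31).
Reciprocity: 17 ≡ 1 and 31 ≡ 3 (mod 4), so (17/31) = +(31/17).
Reduce top mod 17: now compute (14/17).
Pull out 2: since 17 ≡ 1 (mod 8), (2/17) = +1.
Reciprocity: 7 ≡ 3 and 17 ≡ 1 (mod 4), so (7/17) = +(17/7).
Reduce top mod 7: now compute (3/7).
Reciprocity: 3 ≡ 3 and 7 ≡ 3 (mod 4), so (3/7) = −(7/3).
Reduce top mod 3: now compute (1/3).
Reached (1/3) = 1. Collecting the sign flips along the way, the symbol is +1.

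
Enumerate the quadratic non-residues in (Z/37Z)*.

2 5 6 8 13 14 15 17 18 19 20 22 23 24 29 31 32 35

Square k = 1,…,18 (k and 37−k give the same square):
1²=1, 2²=4, 3²=9, 4²=16, 5²=25, 6²=36, 7²≡12, 8²≡27, 9²≡7, 10²≡26, 11²≡10, 12²≡33, 13²≡21, 14²≡11, 15²≡3, 16²≡34, 17²≡30, 18²≡28 (mod 37).
The residues are {1, 3, 4, 7, 9, 10, 11, 12, 16, 21, 25, 26, 27, 28, 30, 33, 34, 36}; the non-residues are the remaining 18 nonzero classes.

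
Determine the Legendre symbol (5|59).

Reciprocity: 5 ≡ 1 and 59 ≡ 3 (mod 4), so (5/59) = +(59/5).
Reduce top mod 5: now compute (4/5).
Pull out 2^2: since 5 ≡ 5 (mod 8), (2/5) = -1, so (2/5)^2 = +1.
Reached (1/5) = 1. Collecting the sign flips along the way, the symbol is +1.

1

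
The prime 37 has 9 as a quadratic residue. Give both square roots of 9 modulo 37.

3, 34

37 ≡ 1 (mod 4), so we find a root by search.
Trying successive values, 3² = 9 ≡ 9 (mod 37). The other root is 37 − 3 = 34.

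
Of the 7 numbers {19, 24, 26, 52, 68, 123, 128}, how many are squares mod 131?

(19/131) = -1 → non-residue.
(24/131) = -1 → non-residue.
(26/131) = -1 → non-residue.
(52/131) = +1 → QR.
(68/131) = -1 → non-residue.
(123/131) = +1 → QR.
(128/131) = -1 → non-residue.
Total quadratic residues among the 7: 2.

2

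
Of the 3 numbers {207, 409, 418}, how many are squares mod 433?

(207/433) = -1 → non-residue.
(409/433) = +1 → QR.
(418/433) = -1 → non-residue.
Total quadratic residues among the 3: 1.

1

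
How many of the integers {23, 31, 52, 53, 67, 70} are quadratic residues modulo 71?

(23/71) = -1 → non-residue.
(31/71) = -1 → non-residue.
(52/71) = -1 → non-residue.
(53/71) = -1 → non-residue.
(67/71) = -1 → non-residue.
(70/71) = -1 → non-residue.
Total quadratic residues among the 6: 0.

0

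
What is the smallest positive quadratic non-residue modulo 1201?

11

(2/1201) = +1, so 2 is a residue.
(3/1201) = +1, so 3 is a residue.
(4/1201) = +1, so 4 is a residue.
(5/1201) = +1, so 5 is a residue.
(6/1201) = +1, so 6 is a residue.
(7/1201) = +1, so 7 is a residue.
(8/1201) = +1, so 8 is a residue.
(9/1201) = +1, so 9 is a residue.
(10/1201) = +1, so 10 is a residue.
(11/1201) = −1, so 11 is the smallest positive non-residue mod 1201.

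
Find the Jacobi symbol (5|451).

Reciprocity: 5 ≡ 1 and 451 ≡ 3 (mod 4), so (5/451) = +(451/5).
Reduce top mod 5: now compute (1/5).
Reached (1/5) = 1. Collecting the sign flips along the way, the symbol is +1.

1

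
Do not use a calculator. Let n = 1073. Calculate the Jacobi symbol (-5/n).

-1

First reduce: -5 ≡ 1068 (mod 1073).
Pull out 2^2: since 1073 ≡ 1 (mod 8), (2/1073) = +1, so (2/1073)^2 = +1.
Reciprocity: 267 ≡ 3 and 1073 ≡ 1 (mod 4), so (267/1073) = +(1073/267).
Reduce top mod 267: now compute (5/267).
Reciprocity: 5 ≡ 1 and 267 ≡ 3 (mod 4), so (5/267) = +(267/5).
Reduce top mod 5: now compute (2/5).
Pull out 2: since 5 ≡ 5 (mod 8), (2/5) = -1.
Reached (1/5) = 1. Collecting the sign flips along the way, the symbol is -1.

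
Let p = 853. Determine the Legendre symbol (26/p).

Euler's criterion: (26/853) ≡ 26^426 (mod 853).
26^2 ≡ 676 (mod 853)
26^4 ≡ 621 (mod 853)
26^8 ≡ 85 (mod 853)
26^16 ≡ 401 (mod 853)
26^32 ≡ 437 (mod 853)
26^64 ≡ 750 (mod 853)
26^128 ≡ 373 (mod 853)
26^256 ≡ 90 (mod 853)
26^426 = 26^(256+128+32+8+2) ≡ 1 (mod 853).
Result is 1, so (26/853) = 1.

1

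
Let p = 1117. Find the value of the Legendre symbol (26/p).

Euler's criterion: (26/1117) ≡ 26^558 (mod 1117).
26^2 ≡ 676 (mod 1117)
26^4 ≡ 123 (mod 1117)
26^8 ≡ 608 (mod 1117)
26^16 ≡ 1054 (mod 1117)
26^32 ≡ 618 (mod 1117)
26^64 ≡ 1027 (mod 1117)
26^128 ≡ 281 (mod 1117)
26^256 ≡ 771 (mod 1117)
26^512 ≡ 197 (mod 1117)
26^558 = 26^(512+32+8+4+2) ≡ 1116 (mod 1117).
Result is 1116 ≡ −1, so (26/1117) = −1.

-1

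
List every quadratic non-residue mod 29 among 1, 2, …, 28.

2 3 8 10 11 12 14 15 17 18 19 21 26 27

Square k = 1,…,14 (k and 29−k give the same square):
1²=1, 2²=4, 3²=9, 4²=16, 5²=25, 6²≡7, 7²≡20, 8²≡6, 9²≡23, 10²≡13, 11²≡5, 12²≡28, 13²≡24, 14²≡22 (mod 29).
The residues are {1, 4, 5, 6, 7, 9, 13, 16, 20, 22, 23, 24, 25, 28}; the non-residues are the remaining 14 nonzero classes.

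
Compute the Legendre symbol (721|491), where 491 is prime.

First reduce: 721 ≡ 230 (mod 491).
Pull out 2: since 491 ≡ 3 (mod 8), (2/491) = -1.
Reciprocity: 115 ≡ 3 and 491 ≡ 3 (mod 4), so (115/491) = −(491/115).
Reduce top mod 115: now compute (31/115).
Reciprocity: 31 ≡ 3 and 115 ≡ 3 (mod 4), so (31/115) = −(115/31).
Reduce top mod 31: now compute (22/31).
Pull out 2: since 31 ≡ 7 (mod 8), (2/31) = +1.
Reciprocity: 11 ≡ 3 and 31 ≡ 3 (mod 4), so (11/31) = −(31/11).
Reduce top mod 11: now compute (9/11).
Reciprocity: 9 ≡ 1 and 11 ≡ 3 (mod 4), so (9/11) = +(11/9).
Reduce top mod 9: now compute (2/9).
Pull out 2: since 9 ≡ 1 (mod 8), (2/9) = +1.
Reached (1/9) = 1. Collecting the sign flips along the way, the symbol is +1.

1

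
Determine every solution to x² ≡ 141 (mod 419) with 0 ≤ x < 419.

Since 419 ≡ 3 (mod 4), a square root of 141 is 141^((419+1)/4) = 141^105 mod 419.
Repeated squaring: 141^2≡188, 141^4≡148, 141^8≡116, 141^16≡48, 141^32≡209, 141^64≡105 (mod 419).
141^105 = 141^(64+32+8+1) ≡ 260 (mod 419).
Check: 260² = 67600 ≡ 141 (mod 419). The two roots are 159 and 260.

159, 260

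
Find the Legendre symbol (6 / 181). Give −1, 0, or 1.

Pull out 2: since 181 ≡ 5 (mod 8), (2/181) = -1.
Reciprocity: 3 ≡ 3 and 181 ≡ 1 (mod 4), so (3/181) = +(181/3).
Reduce top mod 3: now compute (1/3).
Reached (1/3) = 1. Collecting the sign flips along the way, the symbol is -1.

-1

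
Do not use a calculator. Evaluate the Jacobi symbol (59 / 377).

-1

Reciprocity: 59 ≡ 3 and 377 ≡ 1 (mod 4), so (59/377) = +(377/59).
Reduce top mod 59: now compute (23/59).
Reciprocity: 23 ≡ 3 and 59 ≡ 3 (mod 4), so (23/59) = −(59/23).
Reduce top mod 23: now compute (13/23).
Reciprocity: 13 ≡ 1 and 23 ≡ 3 (mod 4), so (13/23) = +(23/13).
Reduce top mod 13: now compute (10/13).
Pull out 2: since 13 ≡ 5 (mod 8), (2/13) = -1.
Reciprocity: 5 ≡ 1 and 13 ≡ 1 (mod 4), so (5/13) = +(13/5).
Reduce top mod 5: now compute (3/5).
Reciprocity: 3 ≡ 3 and 5 ≡ 1 (mod 4), so (3/5) = +(5/3).
Reduce top mod 3: now compute (2/3).
Pull out 2: since 3 ≡ 3 (mod 8), (2/3) = -1.
Reached (1/3) = 1. Collecting the sign flips along the way, the symbol is -1.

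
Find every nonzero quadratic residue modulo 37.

Square k = 1,…,18 (k and 37−k give the same square):
1²=1, 2²=4, 3²=9, 4²=16, 5²=25, 6²=36, 7²≡12, 8²≡27, 9²≡7, 10²≡26, 11²≡10, 12²≡33, 13²≡21, 14²≡11, 15²≡3, 16²≡34, 17²≡30, 18²≡28 (mod 37).
So the quadratic residues mod 37 are {1, 3, 4, 7, 9, 10, 11, 12, 16, 21, 25, 26, 27, 28, 30, 33, 34, 36}.

1,3,4,7,9,10,11,12,16,21,25,26,27,28,30,33,34,36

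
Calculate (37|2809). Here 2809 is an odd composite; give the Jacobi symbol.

Reciprocity: 37 ≡ 1 and 2809 ≡ 1 (mod 4), so (37/2809) = +(2809/37).
Reduce top mod 37: now compute (34/37).
Pull out 2: since 37 ≡ 5 (mod 8), (2/37) = -1.
Reciprocity: 17 ≡ 1 and 37 ≡ 1 (mod 4), so (17/37) = +(37/17).
Reduce top mod 17: now compute (3/17).
Reciprocity: 3 ≡ 3 and 17 ≡ 1 (mod 4), so (3/17) = +(17/3).
Reduce top mod 3: now compute (2/3).
Pull out 2: since 3 ≡ 3 (mod 8), (2/3) = -1.
Reached (1/3) = 1. Collecting the sign flips along the way, the symbol is +1.

1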